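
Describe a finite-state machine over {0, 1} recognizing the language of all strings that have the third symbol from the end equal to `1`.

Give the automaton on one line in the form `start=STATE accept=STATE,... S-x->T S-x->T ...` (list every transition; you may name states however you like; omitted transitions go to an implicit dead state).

A DFA must remember the last 3 symbols (since which symbol is third-to-last isn't known until the input ends). Use one state per possible window of the last ≤3 symbols; accept from those whose window starts with `1`.
With 15 states:
          0    1  
>  s0     s1   s2 
   s1     s3   s4 
   s2     s5   s6 
   s3     s7   s8 
   s4     s9  s10 
   s5    s11  s12 
   s6    s13  s14 
   s7     s7   s8 
   s8     s9  s10 
   s9    s11  s12 
   s10   s13  s14 
 * s11    s7   s8 
 * s12    s9  s10 
 * s13   s11  s12 
 * s14   s13  s14 
(> = start, * = accepting)

start=s0 accept=s11,s12,s13,s14 s0-0->s1 s0-1->s2 s1-0->s3 s1-1->s4 s2-0->s5 s2-1->s6 s3-0->s7 s3-1->s8 s4-0->s9 s4-1->s10 s5-0->s11 s5-1->s12 s6-0->s13 s6-1->s14 s7-0->s7 s7-1->s8 s8-0->s9 s8-1->s10 s9-0->s11 s9-1->s12 s10-0->s13 s10-1->s14 s11-0->s7 s11-1->s8 s12-0->s9 s12-1->s10 s13-0->s11 s13-1->s12 s14-0->s13 s14-1->s14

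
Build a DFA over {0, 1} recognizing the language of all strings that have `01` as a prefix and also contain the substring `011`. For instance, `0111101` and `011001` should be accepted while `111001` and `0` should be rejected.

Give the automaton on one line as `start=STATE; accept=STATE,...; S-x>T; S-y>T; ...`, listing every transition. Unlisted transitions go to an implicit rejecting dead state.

start=q0; accept=q5; q0-0>q1; q0-1>q2; q1-0>q2; q1-1>q3; q2-0>q2; q2-1>q2; q3-0>q4; q3-1>q5; q4-0>q4; q4-1>q3; q5-0>q5; q5-1>q5

Run two small machines in parallel and take their product. One (4 states) tracks whether the input so far still matches the prefix `01`; the other (4 states) tracks whether and how much of `011` has been seen. Each combined state is a pair, one component from each; accept when both components accept. Equivalent product states are then merged.
With 6 states:
        0   1  
>  q0   q1  q2 
   q1   q2  q3 
   q2   q2  q2 
   q3   q4  q5 
   q4   q4  q3 
 * q5   q5  q5 
(> = start, * = accepting)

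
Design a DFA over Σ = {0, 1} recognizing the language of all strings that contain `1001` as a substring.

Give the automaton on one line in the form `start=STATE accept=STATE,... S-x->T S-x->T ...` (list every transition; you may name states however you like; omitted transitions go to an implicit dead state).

start=q0 accept=q4 q0-0->q0 q0-1->q1 q1-0->q2 q1-1->q1 q2-0->q3 q2-1->q1 q3-0->q0 q3-1->q4 q4-0->q4 q4-1->q4

Track how much of `1001` has been matched so far: state q0 is no progress, q4 is the absorbing accept state reached once `1001` has occurred. Intermediate states record partial matches; on a mismatch, fall back to the longest reusable overlap.
        0   1  
>  q0   q0  q1 
   q1   q2  q1 
   q2   q3  q1 
   q3   q0  q4 
 * q4   q4  q4 
(> = start, * = accepting)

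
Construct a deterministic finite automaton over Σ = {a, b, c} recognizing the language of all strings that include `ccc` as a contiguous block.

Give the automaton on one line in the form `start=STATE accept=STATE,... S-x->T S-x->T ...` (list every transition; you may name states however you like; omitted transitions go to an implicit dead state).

start=q0 accept=q3 q0-a->q0 q0-b->q0 q0-c->q1 q1-a->q0 q1-b->q0 q1-c->q2 q2-a->q0 q2-b->q0 q2-c->q3 q3-a->q3 q3-b->q3 q3-c->q3

Track how much of `ccc` has been matched so far: state q0 is no progress, q3 is the absorbing accept state reached once `ccc` has occurred. Intermediate states record partial matches; on a mismatch, fall back to the longest reusable overlap.
4 states suffice.
        a   b   c  
>  q0   q0  q0  q1 
   q1   q0  q0  q2 
   q2   q0  q0  q3 
 * q3   q3  q3  q3 
(> = start, * = accepting)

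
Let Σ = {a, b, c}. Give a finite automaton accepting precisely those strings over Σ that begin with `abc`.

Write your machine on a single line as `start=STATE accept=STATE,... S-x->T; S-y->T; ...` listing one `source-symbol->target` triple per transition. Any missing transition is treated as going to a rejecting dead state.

Check the first 3 symbols one by one: q0 through q2 record how many have matched `abc` so far; any wrong symbol goes to the dead state q4. After all 3 match we enter the accepting sink q3.
With 5 states:
        a   b   c  
>  q0   q1  q4  q4 
   q1   q4  q2  q4 
   q2   q4  q4  q3 
 * q3   q3  q3  q3 
   q4   q4  q4  q4 
(> = start, * = accepting)

start=q0; accept=q3; q0-a->q1; q0-b->q4; q0-c->q4; q1-a->q4; q1-b->q2; q1-c->q4; q2-a->q4; q2-b->q4; q2-c->q3; q3-a->q3; q3-b->q3; q3-c->q3; q4-a->q4; q4-b->q4; q4-c->q4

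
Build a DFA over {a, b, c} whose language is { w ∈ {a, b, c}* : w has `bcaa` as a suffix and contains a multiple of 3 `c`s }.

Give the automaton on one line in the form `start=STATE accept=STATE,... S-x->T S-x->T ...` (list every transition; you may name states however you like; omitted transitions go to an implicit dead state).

start=S0 accept=S6 S0-a->S0 S0-b->S0 S0-c->S1 S1-a->S1 S1-b->S1 S1-c->S2 S2-a->S2 S2-b->S3 S2-c->S0 S3-a->S2 S3-b->S3 S3-c->S4 S4-a->S5 S4-b->S0 S4-c->S1 S5-a->S6 S5-b->S0 S5-c->S1 S6-a->S0 S6-b->S0 S6-c->S1

Build one automaton per condition and run them in lockstep. One (5 states) tracks how much of the suffix `bcaa` has currently been matched; the other (3 states) tracks the count of `c`s modulo 3. Each combined state is a pair, one component from each; accept when both components accept. Minimizing collapses redundant product states.
        a   b   c  
>  S0   S0  S0  S1 
   S1   S1  S1  S2 
   S2   S2  S3  S0 
   S3   S2  S3  S4 
   S4   S5  S0  S1 
   S5   S6  S0  S1 
 * S6   S0  S0  S1 
(> = start, * = accepting)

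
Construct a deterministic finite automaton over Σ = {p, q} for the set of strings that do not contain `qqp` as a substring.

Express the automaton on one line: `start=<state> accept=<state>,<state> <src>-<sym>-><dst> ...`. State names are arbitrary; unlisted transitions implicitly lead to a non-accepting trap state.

start=A accept=A,B,C A-p->A A-q->B B-p->A B-q->C C-p->D C-q->C D-p->D D-q->D

This is the complement of 'contains `qqp`'. Use the same substring-matching states — A through D holding how much of `qqp` has just been matched — but flip the accepting set: everything except the trap D accepts.
4 states suffice.
       p  q 
>* A   A  B 
 * B   A  C 
 * C   D  C 
   D   D  D 
(> = start, * = accepting)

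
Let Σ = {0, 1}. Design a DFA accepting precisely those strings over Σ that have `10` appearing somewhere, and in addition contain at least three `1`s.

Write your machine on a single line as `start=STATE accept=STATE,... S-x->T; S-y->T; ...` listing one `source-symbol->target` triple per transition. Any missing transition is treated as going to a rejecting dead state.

start=q0; accept=q6,q8; q0-0->q0; q0-1->q1; q1-0->q2; q1-1->q3; q2-0->q2; q2-1->q4; q3-0->q4; q3-1->q5; q4-0->q4; q4-1->q6; q5-0->q6; q5-1->q7; q6-0->q6; q6-1->q8; q7-0->q8; q7-1->q7; q8-0->q8; q8-1->q8

Run two small machines in parallel and take their product. The first has 3 states tracking whether and how much of `10` has been seen; the second has 5 states tracking the count of `1`s, saturating at 4. A product state is a pair (one from each), accepting exactly when both do.
        0   1  
>  q0   q0  q1 
   q1   q2  q3 
   q2   q2  q4 
   q3   q4  q5 
   q4   q4  q6 
   q5   q6  q7 
 * q6   q6  q8 
   q7   q8  q7 
 * q8   q8  q8 
(> = start, * = accepting)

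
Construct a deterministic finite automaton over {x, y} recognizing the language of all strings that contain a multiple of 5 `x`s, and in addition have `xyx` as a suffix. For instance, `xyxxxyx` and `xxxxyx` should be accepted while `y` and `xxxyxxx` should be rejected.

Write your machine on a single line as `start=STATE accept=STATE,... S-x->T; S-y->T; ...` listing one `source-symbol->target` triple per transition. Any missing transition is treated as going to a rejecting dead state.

start=q0; accept=q6; q0-x->q1; q0-y->q0; q1-x->q2; q1-y->q1; q2-x->q3; q2-y->q2; q3-x->q4; q3-y->q3; q4-x->q0; q4-y->q5; q5-x->q6; q5-y->q7; q6-x->q1; q6-y->q0; q7-x->q0; q7-y->q7

Run two small machines in parallel and take their product. The first has 5 states tracking the count of `x`s modulo 5; the second has 4 states tracking how much of the suffix `xyx` has currently been matched. A product state is a pair (one from each), accepting exactly when both do. Equivalent product states are then merged.
With 8 states:
        x   y  
>  q0   q1  q0 
   q1   q2  q1 
   q2   q3  q2 
   q3   q4  q3 
   q4   q0  q5 
   q5   q6  q7 
 * q6   q1  q0 
   q7   q0  q7 
(> = start, * = accepting)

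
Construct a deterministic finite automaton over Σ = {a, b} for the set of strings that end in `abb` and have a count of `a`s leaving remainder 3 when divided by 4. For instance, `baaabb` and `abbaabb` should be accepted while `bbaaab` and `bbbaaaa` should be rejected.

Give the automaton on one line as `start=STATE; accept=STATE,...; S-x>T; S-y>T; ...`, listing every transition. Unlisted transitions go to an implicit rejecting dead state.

Run two small machines in parallel and take their product. The first has 4 states tracking how much of the suffix `abb` has currently been matched; the second has 4 states tracking the count of `a`s modulo 4. A product state is a pair (one from each), accepting exactly when both do.
16 states suffice.
          a    b  
>  s0     s1   s0 
   s1     s2   s3 
   s2     s4   s5 
   s3     s2   s6 
   s4     s7   s8 
   s5     s4   s9 
   s6     s2  s10 
   s7     s1  s11 
   s8     s7  s12 
   s9     s4  s13 
   s10    s2  s10 
   s11    s1  s14 
 * s12    s7  s15 
   s13    s4  s13 
   s14    s1   s0 
   s15    s7  s15 
(> = start, * = accepting)

start=s0; accept=s12; s0-a>s1; s0-b>s0; s1-a>s2; s1-b>s3; s2-a>s4; s2-b>s5; s3-a>s2; s3-b>s6; s4-a>s7; s4-b>s8; s5-a>s4; s5-b>s9; s6-a>s2; s6-b>s10; s7-a>s1; s7-b>s11; s8-a>s7; s8-b>s12; s9-a>s4; s9-b>s13; s10-a>s2; s10-b>s10; s11-a>s1; s11-b>s14; s12-a>s7; s12-b>s15; s13-a>s4; s13-b>s13; s14-a>s1; s14-b>s0; s15-a>s7; s15-b>s15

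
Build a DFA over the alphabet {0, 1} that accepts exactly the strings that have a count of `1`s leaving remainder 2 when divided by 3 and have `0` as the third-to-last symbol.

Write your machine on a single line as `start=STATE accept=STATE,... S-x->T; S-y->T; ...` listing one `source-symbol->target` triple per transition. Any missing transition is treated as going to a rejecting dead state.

Handle the two conditions separately and then intersect. One (3 states) tracks the count of `1`s modulo 3; the other (15 states) tracks the last 3 symbols read. Each combined state is a pair, one component from each; accept when both components accept. Minimizing collapses redundant product states.
14 states suffice.
          0    1  
>  q0     q1   q2 
   q1     q1   q3 
   q2     q4   q5 
   q3     q4   q6 
   q4     q7   q8 
   q5     q9   q0 
 * q6     q9   q0 
   q7     q7  q10 
   q8    q11   q0 
   q9    q12   q0 
 * q10   q11   q0 
 * q11   q12   q0 
   q12   q13   q0 
 * q13   q13   q0 
(> = start, * = accepting)

start=q0; accept=q6,q10,q11,q13; q0-0->q1; q0-1->q2; q1-0->q1; q1-1->q3; q2-0->q4; q2-1->q5; q3-0->q4; q3-1->q6; q4-0->q7; q4-1->q8; q5-0->q9; q5-1->q0; q6-0->q9; q6-1->q0; q7-0->q7; q7-1->q10; q8-0->q11; q8-1->q0; q9-0->q12; q9-1->q0; q10-0->q11; q10-1->q0; q11-0->q12; q11-1->q0; q12-0->q13; q12-1->q0; q13-0->q13; q13-1->q0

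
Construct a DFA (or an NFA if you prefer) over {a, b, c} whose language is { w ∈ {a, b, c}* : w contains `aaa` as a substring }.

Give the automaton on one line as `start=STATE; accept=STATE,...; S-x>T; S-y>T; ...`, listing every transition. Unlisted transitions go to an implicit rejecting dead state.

Track how much of `aaa` has been matched so far: state q0 is no progress, q3 is the absorbing accept state reached once `aaa` has occurred. Intermediate states record partial matches; on a mismatch, fall back to the longest reusable overlap.
4 states suffice.
        a   b   c  
>  q0   q1  q0  q0 
   q1   q2  q0  q0 
   q2   q3  q0  q0 
 * q3   q3  q3  q3 
(> = start, * = accepting)

start=q0; accept=q3; q0-a>q1; q0-b>q0; q0-c>q0; q1-a>q2; q1-b>q0; q1-c>q0; q2-a>q3; q2-b>q0; q2-c>q0; q3-a>q3; q3-b>q3; q3-c>q3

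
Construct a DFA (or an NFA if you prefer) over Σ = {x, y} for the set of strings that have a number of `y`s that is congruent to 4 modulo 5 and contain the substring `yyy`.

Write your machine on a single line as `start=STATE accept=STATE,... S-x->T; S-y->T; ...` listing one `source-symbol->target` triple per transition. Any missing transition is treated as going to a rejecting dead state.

start=A; accept=J; A-x->A; A-y->B; B-x->C; B-y->D; C-x->C; C-y->E; D-x->F; D-y->G; E-x->F; E-y->H; F-x->F; F-y->I; G-x->G; G-y->J; H-x->K; H-y->J; I-x->K; I-y->L; J-x->J; J-y->M; K-x->K; K-y->N; L-x->O; L-y->M; M-x->M; M-y->P; N-x->O; N-y->Q; O-x->O; O-y->R; P-x->P; P-y->S; Q-x->A; Q-y->P; R-x->A; R-y->T; S-x->S; S-y->G; T-x->C; T-y->S

Build one automaton per condition and run them in lockstep. The first has 5 states tracking the count of `y`s modulo 5; the second has 4 states tracking whether and how much of `yyy` has been seen. A product state is a pair (one from each), accepting exactly when both do.
20 states suffice.
       x  y 
>  A   A  B 
   B   C  D 
   C   C  E 
   D   F  G 
   E   F  H 
   F   F  I 
   G   G  J 
   H   K  J 
   I   K  L 
 * J   J  M 
   K   K  N 
   L   O  M 
   M   M  P 
   N   O  Q 
   O   O  R 
   P   P  S 
   Q   A  P 
   R   A  T 
   S   S  G 
   T   C  S 
(> = start, * = accepting)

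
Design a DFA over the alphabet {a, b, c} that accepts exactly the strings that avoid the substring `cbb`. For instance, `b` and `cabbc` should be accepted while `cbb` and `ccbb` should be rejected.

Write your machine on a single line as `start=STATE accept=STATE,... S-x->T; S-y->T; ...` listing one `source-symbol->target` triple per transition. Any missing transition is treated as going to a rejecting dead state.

Track partial matches of the forbidden pattern `cbb`. State q3 is a dead state reached once `cbb` has occurred; every other state accepts. q0 means no part of `cbb` is currently matched.
        a   b   c  
>* q0   q0  q0  q1 
 * q1   q0  q2  q1 
 * q2   q0  q3  q1 
   q3   q3  q3  q3 
(> = start, * = accepting)

start=q0; accept=q0,q1,q2; q0-a->q0; q0-b->q0; q0-c->q1; q1-a->q0; q1-b->q2; q1-c->q1; q2-a->q0; q2-b->q3; q2-c->q1; q3-a->q3; q3-b->q3; q3-c->q3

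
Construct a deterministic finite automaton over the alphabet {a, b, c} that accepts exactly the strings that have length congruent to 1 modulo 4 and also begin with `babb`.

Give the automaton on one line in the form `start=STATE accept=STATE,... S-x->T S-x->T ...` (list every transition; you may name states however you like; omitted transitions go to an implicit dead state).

Handle the two conditions separately and then intersect. The first has 4 states tracking the input length modulo 4; the second has 6 states tracking whether the input so far still matches the prefix `babb`. A product state is a pair (one from each), accepting exactly when both do.
A 12-state machine:
          a    b    c  
>  S0     S1   S2   S1 
   S1     S3   S3   S3 
   S2     S4   S3   S3 
   S3     S5   S5   S5 
   S4     S5   S6   S5 
   S5     S7   S7   S7 
   S6     S7   S8   S7 
   S7     S1   S1   S1 
   S8     S9   S9   S9 
 * S9    S10  S10  S10 
   S10   S11  S11  S11 
   S11    S8   S8   S8 
(> = start, * = accepting)

start=S0 accept=S9 S0-a->S1 S0-b->S2 S0-c->S1 S1-a->S3 S1-b->S3 S1-c->S3 S2-a->S4 S2-b->S3 S2-c->S3 S3-a->S5 S3-b->S5 S3-c->S5 S4-a->S5 S4-b->S6 S4-c->S5 S5-a->S7 S5-b->S7 S5-c->S7 S6-a->S7 S6-b->S8 S6-c->S7 S7-a->S1 S7-b->S1 S7-c->S1 S8-a->S9 S8-b->S9 S8-c->S9 S9-a->S10 S9-b->S10 S9-c->S10 S10-a->S11 S10-b->S11 S10-c->S11 S11-a->S8 S11-b->S8 S11-c->S8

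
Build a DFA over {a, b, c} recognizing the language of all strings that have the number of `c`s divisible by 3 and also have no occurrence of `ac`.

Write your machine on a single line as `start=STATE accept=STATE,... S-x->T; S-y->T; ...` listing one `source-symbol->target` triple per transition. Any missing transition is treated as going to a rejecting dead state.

Run two small machines in parallel and take their product. The first has 3 states tracking the count of `c`s modulo 3; the second has 3 states tracking partial matches of the forbidden pattern `ac`. A product state is a pair (one from each), accepting exactly when both do. Equivalent product states are then merged.
With 7 states:
        a   b   c  
>* S0   S1  S0  S2 
 * S1   S1  S0  S3 
   S2   S4  S2  S5 
   S3   S3  S3  S3 
   S4   S4  S2  S3 
   S5   S6  S5  S0 
   S6   S6  S5  S3 
(> = start, * = accepting)

start=S0; accept=S0,S1; S0-a->S1; S0-b->S0; S0-c->S2; S1-a->S1; S1-b->S0; S1-c->S3; S2-a->S4; S2-b->S2; S2-c->S5; S3-a->S3; S3-b->S3; S3-c->S3; S4-a->S4; S4-b->S2; S4-c->S3; S5-a->S6; S5-b->S5; S5-c->S0; S6-a->S6; S6-b->S5; S6-c->S3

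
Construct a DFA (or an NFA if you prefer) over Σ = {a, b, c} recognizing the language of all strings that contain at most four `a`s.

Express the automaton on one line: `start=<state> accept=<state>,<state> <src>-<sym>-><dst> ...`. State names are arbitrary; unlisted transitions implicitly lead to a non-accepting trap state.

start=s0 accept=s0,s1,s2,s3,s4 s0-a->s1 s0-b->s0 s0-c->s0 s1-a->s2 s1-b->s1 s1-c->s1 s2-a->s3 s2-b->s2 s2-c->s2 s3-a->s4 s3-b->s3 s3-c->s3 s4-a->s5 s4-b->s4 s4-c->s4 s5-a->s5 s5-b->s5 s5-c->s5

Only the number of `a`s matters, and only up to 5. Make a chain s0 → s1 → s2 → s3 → s4 → s5 advanced by each `a` (with s5 absorbing); every other symbol self-loops. The accepting set is {s0, s1, s2, s3, s4}.
6 states suffice.
        a   b   c  
>* s0   s1  s0  s0 
 * s1   s2  s1  s1 
 * s2   s3  s2  s2 
 * s3   s4  s3  s3 
 * s4   s5  s4  s4 
   s5   s5  s5  s5 
(> = start, * = accepting)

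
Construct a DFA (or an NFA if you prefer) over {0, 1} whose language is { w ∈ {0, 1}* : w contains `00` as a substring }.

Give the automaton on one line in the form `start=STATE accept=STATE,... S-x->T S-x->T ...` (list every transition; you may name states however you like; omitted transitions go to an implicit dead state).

States q0..q1 record the length of the longest prefix of `00` that matches the current input suffix. Reaching q2 means `00` has been seen, and we stay there forever. Accept from q2.
With 3 states:
        0   1  
>  q0   q1  q0 
   q1   q2  q0 
 * q2   q2  q2 
(> = start, * = accepting)

start=q0 accept=q2 q0-0->q1 q0-1->q0 q1-0->q2 q1-1->q0 q2-0->q2 q2-1->q2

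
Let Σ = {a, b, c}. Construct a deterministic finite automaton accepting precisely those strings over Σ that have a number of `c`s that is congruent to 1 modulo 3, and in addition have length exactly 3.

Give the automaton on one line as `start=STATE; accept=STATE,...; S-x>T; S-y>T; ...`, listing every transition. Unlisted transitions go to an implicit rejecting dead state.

start=q0; accept=q6; q0-a>q1; q0-b>q1; q0-c>q2; q1-a>q3; q1-b>q3; q1-c>q4; q2-a>q4; q2-b>q4; q2-c>q5; q3-a>q5; q3-b>q5; q3-c>q6; q4-a>q6; q4-b>q6; q4-c>q5; q5-a>q5; q5-b>q5; q5-c>q5; q6-a>q5; q6-b>q5; q6-c>q5

Run two small machines in parallel and take their product. One (3 states) tracks the count of `c`s modulo 3; the other (5 states) tracks the input length, saturating at 4. Each combined state is a pair, one component from each; accept when both components accept. Equivalent product states are then merged.
        a   b   c  
>  q0   q1  q1  q2 
   q1   q3  q3  q4 
   q2   q4  q4  q5 
   q3   q5  q5  q6 
   q4   q6  q6  q5 
   q5   q5  q5  q5 
 * q6   q5  q5  q5 
(> = start, * = accepting)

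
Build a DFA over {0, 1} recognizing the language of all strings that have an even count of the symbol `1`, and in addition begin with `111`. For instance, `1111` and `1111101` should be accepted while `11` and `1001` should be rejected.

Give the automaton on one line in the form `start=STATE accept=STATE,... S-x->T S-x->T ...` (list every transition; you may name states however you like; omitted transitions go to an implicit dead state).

start=q0 accept=q6 q0-0->q1 q0-1->q2 q1-0->q1 q1-1->q3 q2-0->q3 q2-1->q4 q3-0->q3 q3-1->q1 q4-0->q1 q4-1->q5 q5-0->q5 q5-1->q6 q6-0->q6 q6-1->q5

Build one automaton per condition and run them in lockstep. The first has 2 states tracking the count of `1`s modulo 2; the second has 5 states tracking whether the input so far still matches the prefix `111`. A product state is a pair (one from each), accepting exactly when both do.
7 states suffice.
        0   1  
>  q0   q1  q2 
   q1   q1  q3 
   q2   q3  q4 
   q3   q3  q1 
   q4   q1  q5 
   q5   q5  q6 
 * q6   q6  q5 
(> = start, * = accepting)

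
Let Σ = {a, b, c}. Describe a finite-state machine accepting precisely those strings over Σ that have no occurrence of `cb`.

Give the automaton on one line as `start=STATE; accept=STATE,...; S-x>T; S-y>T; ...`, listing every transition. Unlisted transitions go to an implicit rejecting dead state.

start=q0; accept=q0,q1; q0-a>q0; q0-b>q0; q0-c>q1; q1-a>q0; q1-b>q2; q1-c>q1; q2-a>q2; q2-b>q2; q2-c>q2

This is the complement of 'contains `cb`'. Use the same substring-matching states — q0 through q2 holding how much of `cb` has just been matched — but flip the accepting set: everything except the trap q2 accepts.
        a   b   c  
>* q0   q0  q0  q1 
 * q1   q0  q2  q1 
   q2   q2  q2  q2 
(> = start, * = accepting)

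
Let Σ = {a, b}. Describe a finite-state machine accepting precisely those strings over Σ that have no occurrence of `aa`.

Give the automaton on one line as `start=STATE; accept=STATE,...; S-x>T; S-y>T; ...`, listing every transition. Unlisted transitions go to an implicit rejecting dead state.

start=q0; accept=q0,q1; q0-a>q1; q0-b>q0; q1-a>q2; q1-b>q0; q2-a>q2; q2-b>q2

Track partial matches of the forbidden pattern `aa`. State q2 is a dead state reached once `aa` has occurred; every other state accepts. q0 means no part of `aa` is currently matched.
With 3 states:
        a   b  
>* q0   q1  q0 
 * q1   q2  q0 
   q2   q2  q2 
(> = start, * = accepting)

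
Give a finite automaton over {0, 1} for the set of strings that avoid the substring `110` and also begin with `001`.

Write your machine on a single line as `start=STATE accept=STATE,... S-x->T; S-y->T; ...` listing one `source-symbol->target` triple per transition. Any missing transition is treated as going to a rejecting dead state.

Build one automaton per condition and run them in lockstep. The first has 4 states tracking partial matches of the forbidden pattern `110`; the second has 5 states tracking whether the input so far still matches the prefix `001`. A product state is a pair (one from each), accepting exactly when both do. After merging equivalent states the machine shrinks.
With 7 states:
       0  1 
>  A   B  C 
   B   D  C 
   C   C  C 
   D   C  E 
 * E   F  G 
 * F   F  E 
 * G   C  G 
(> = start, * = accepting)

start=A; accept=E,F,G; A-0->B; A-1->C; B-0->D; B-1->C; C-0->C; C-1->C; D-0->C; D-1->E; E-0->F; E-1->G; F-0->F; F-1->E; G-0->C; G-1->G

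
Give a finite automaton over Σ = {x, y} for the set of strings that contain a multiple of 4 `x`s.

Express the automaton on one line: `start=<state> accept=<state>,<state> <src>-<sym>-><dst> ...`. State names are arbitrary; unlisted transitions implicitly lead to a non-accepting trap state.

Keep the running count of `x`s modulo 4: each `x` advances along the cycle s0 → s1 → s2 → s3 → s0 while other symbols loop. Accept at s0.
A 4-state machine:
        x   y  
>* s0   s1  s0 
   s1   s2  s1 
   s2   s3  s2 
   s3   s0  s3 
(> = start, * = accepting)

start=s0 accept=s0 s0-x->s1 s0-y->s0 s1-x->s2 s1-y->s1 s2-x->s3 s2-y->s2 s3-x->s0 s3-y->s3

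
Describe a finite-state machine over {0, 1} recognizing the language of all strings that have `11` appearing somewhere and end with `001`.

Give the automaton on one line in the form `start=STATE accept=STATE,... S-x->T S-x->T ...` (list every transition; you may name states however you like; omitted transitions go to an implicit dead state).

Build one automaton per condition and run them in lockstep. One (3 states) tracks whether and how much of `11` has been seen; the other (4 states) tracks how much of the suffix `001` has currently been matched. Each combined state is a pair, one component from each; accept when both components accept.
With 9 states:
       0  1 
>  A   B  C 
   B   D  C 
   C   B  E 
   D   D  F 
   E   G  E 
   F   B  E 
   G   H  E 
   H   H  I 
 * I   G  E 
(> = start, * = accepting)

start=A accept=I A-0->B A-1->C B-0->D B-1->C C-0->B C-1->E D-0->D D-1->F E-0->G E-1->E F-0->B F-1->E G-0->H G-1->E H-0->H H-1->I I-0->G I-1->E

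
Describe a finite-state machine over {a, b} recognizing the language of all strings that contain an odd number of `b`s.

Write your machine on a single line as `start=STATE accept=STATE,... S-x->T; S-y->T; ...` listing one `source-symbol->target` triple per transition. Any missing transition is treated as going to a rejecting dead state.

start=q0; accept=q1; q0-a->q0; q0-b->q1; q1-a->q1; q1-b->q0

Keep the running count of `b`s modulo 2: each `b` advances along the cycle q0 → q1 → q0 while other symbols loop. Accept at q1.
With 2 states:
        a   b  
>  q0   q0  q1 
 * q1   q1  q0 
(> = start, * = accepting)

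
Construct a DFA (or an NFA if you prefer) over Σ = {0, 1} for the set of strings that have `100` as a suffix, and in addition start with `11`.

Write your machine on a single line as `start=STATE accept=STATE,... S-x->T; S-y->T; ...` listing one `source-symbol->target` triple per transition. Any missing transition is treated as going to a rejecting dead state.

start=S0; accept=S5; S0-0->S1; S0-1->S2; S1-0->S1; S1-1->S1; S2-0->S1; S2-1->S3; S3-0->S4; S3-1->S3; S4-0->S5; S4-1->S3; S5-0->S6; S5-1->S3; S6-0->S6; S6-1->S3

Handle the two conditions separately and then intersect. The first has 4 states tracking how much of the suffix `100` has currently been matched; the second has 4 states tracking whether the input so far still matches the prefix `11`. A product state is a pair (one from each), accepting exactly when both do. Equivalent product states are then merged.
With 7 states:
        0   1  
>  S0   S1  S2 
   S1   S1  S1 
   S2   S1  S3 
   S3   S4  S3 
   S4   S5  S3 
 * S5   S6  S3 
   S6   S6  S3 
(> = start, * = accepting)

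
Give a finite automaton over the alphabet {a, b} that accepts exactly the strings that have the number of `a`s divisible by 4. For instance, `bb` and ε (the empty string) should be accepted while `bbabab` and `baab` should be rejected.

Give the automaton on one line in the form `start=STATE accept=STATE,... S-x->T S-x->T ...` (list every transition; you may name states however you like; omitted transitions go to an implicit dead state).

start=q0 accept=q0 q0-a->q1 q0-b->q0 q1-a->q2 q1-b->q1 q2-a->q3 q2-b->q2 q3-a->q0 q3-b->q3

The only thing that matters is how many `a`s have appeared, reduced mod 4. Use one state per residue: q0 for 0, …, q3 for 3. Reading `a` moves to the next residue; anything else stays put. q0 is accepting.
With 4 states:
        a   b  
>* q0   q1  q0 
   q1   q2  q1 
   q2   q3  q2 
   q3   q0  q3 
(> = start, * = accepting)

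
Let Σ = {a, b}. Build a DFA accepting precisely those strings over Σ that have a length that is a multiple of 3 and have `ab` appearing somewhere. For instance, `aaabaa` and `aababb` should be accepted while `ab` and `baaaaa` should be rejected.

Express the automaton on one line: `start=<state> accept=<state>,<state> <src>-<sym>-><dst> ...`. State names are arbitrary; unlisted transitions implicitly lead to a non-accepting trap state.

Run two small machines in parallel and take their product. The first has 3 states tracking the input length modulo 3; the second has 3 states tracking whether and how much of `ab` has been seen. A product state is a pair (one from each), accepting exactly when both do.
A 9-state machine:
        a   b  
>  s0   s1  s2 
   s1   s3  s4 
   s2   s3  s5 
   s3   s6  s7 
   s4   s7  s7 
   s5   s6  s0 
   s6   s1  s8 
 * s7   s8  s8 
   s8   s4  s4 
(> = start, * = accepting)

start=s0 accept=s7 s0-a->s1 s0-b->s2 s1-a->s3 s1-b->s4 s2-a->s3 s2-b->s5 s3-a->s6 s3-b->s7 s4-a->s7 s4-b->s7 s5-a->s6 s5-b->s0 s6-a->s1 s6-b->s8 s7-a->s8 s7-b->s8 s8-a->s4 s8-b->s4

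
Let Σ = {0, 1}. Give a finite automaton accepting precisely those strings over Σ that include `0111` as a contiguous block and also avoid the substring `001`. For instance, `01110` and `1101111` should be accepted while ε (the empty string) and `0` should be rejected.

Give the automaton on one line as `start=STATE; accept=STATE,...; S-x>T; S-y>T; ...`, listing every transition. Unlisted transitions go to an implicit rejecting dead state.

Handle the two conditions separately and then intersect. The first has 5 states tracking whether and how much of `0111` has been seen; the second has 4 states tracking partial matches of the forbidden pattern `001`. A product state is a pair (one from each), accepting exactly when both do.
A 12-state machine:
          0    1  
>  s0     s1   s0 
   s1     s2   s3 
   s2     s2   s4 
   s3     s1   s5 
   s4     s6   s7 
   s5     s1   s8 
   s6     s6   s4 
   s7     s6   s9 
 * s8    s10   s8 
   s9     s9   s9 
 * s10   s11   s8 
 * s11   s11   s9 
(> = start, * = accepting)

start=s0; accept=s8,s10,s11; s0-0>s1; s0-1>s0; s1-0>s2; s1-1>s3; s2-0>s2; s2-1>s4; s3-0>s1; s3-1>s5; s4-0>s6; s4-1>s7; s5-0>s1; s5-1>s8; s6-0>s6; s6-1>s4; s7-0>s6; s7-1>s9; s8-0>s10; s8-1>s8; s9-0>s9; s9-1>s9; s10-0>s11; s10-1>s8; s11-0>s11; s11-1>s9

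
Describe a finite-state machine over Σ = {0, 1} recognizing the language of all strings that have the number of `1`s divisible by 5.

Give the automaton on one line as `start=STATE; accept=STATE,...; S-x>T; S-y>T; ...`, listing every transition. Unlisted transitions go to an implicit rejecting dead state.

The only thing that matters is how many `1`s have appeared, reduced mod 5. Use one state per residue: S0 for 0, …, S4 for 4. Reading `1` moves to the next residue; anything else stays put. S0 is accepting.
With 5 states:
        0   1  
>* S0   S0  S1 
   S1   S1  S2 
   S2   S2  S3 
   S3   S3  S4 
   S4   S4  S0 
(> = start, * = accepting)

start=S0; accept=S0; S0-0>S0; S0-1>S1; S1-0>S1; S1-1>S2; S2-0>S2; S2-1>S3; S3-0>S3; S3-1>S4; S4-0>S4; S4-1>S0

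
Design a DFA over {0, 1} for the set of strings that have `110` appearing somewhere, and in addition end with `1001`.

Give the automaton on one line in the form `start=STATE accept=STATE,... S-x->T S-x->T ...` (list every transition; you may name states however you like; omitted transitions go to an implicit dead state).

Build one automaton per condition and run them in lockstep. The first has 4 states tracking whether and how much of `110` has been seen; the second has 5 states tracking how much of the suffix `1001` has currently been matched. A product state is a pair (one from each), accepting exactly when both do.
With 11 states:
       0  1 
>  A   A  B 
   B   C  D 
   C   E  B 
   D   F  D 
   E   A  G 
   F   H  I 
   G   C  D 
   H   J  K 
   I   F  I 
   J   J  I 
 * K   F  I 
(> = start, * = accepting)

start=A accept=K A-0->A A-1->B B-0->C B-1->D C-0->E C-1->B D-0->F D-1->D E-0->A E-1->G F-0->H F-1->I G-0->C G-1->D H-0->J H-1->K I-0->F I-1->I J-0->J J-1->I K-0->F K-1->I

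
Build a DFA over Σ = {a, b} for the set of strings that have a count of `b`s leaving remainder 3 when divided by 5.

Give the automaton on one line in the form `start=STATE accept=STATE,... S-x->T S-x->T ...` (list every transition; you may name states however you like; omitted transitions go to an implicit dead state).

start=q0 accept=q3 q0-a->q0 q0-b->q1 q1-a->q1 q1-b->q2 q2-a->q2 q2-b->q3 q3-a->q3 q3-b->q4 q4-a->q4 q4-b->q0

The only thing that matters is how many `b`s have appeared, reduced mod 5. Use one state per residue: q0 for 0, …, q4 for 4. Reading `b` moves to the next residue; anything else stays put. q3 is accepting.
5 states suffice.
        a   b  
>  q0   q0  q1 
   q1   q1  q2 
   q2   q2  q3 
 * q3   q3  q4 
   q4   q4  q0 
(> = start, * = accepting)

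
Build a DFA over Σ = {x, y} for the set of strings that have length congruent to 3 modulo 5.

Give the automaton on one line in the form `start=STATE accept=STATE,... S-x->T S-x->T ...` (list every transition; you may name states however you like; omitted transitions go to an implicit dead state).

Count input length modulo 5: every symbol advances one step around the cycle q0 → q1 → q2 → q3 → q4 → q0. Accept at q3.
With 5 states:
        x   y  
>  q0   q1  q1 
   q1   q2  q2 
   q2   q3  q3 
 * q3   q4  q4 
   q4   q0  q0 
(> = start, * = accepting)

start=q0 accept=q3 q0-x->q1 q0-y->q1 q1-x->q2 q1-y->q2 q2-x->q3 q2-y->q3 q3-x->q4 q3-y->q4 q4-x->q0 q4-y->q0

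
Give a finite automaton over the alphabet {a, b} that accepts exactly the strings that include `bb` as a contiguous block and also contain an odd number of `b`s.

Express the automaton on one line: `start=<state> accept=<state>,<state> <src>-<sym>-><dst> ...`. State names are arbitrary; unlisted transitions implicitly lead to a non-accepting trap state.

Run two small machines in parallel and take their product. One (3 states) tracks whether and how much of `bb` has been seen; the other (2 states) tracks the count of `b`s modulo 2. Each combined state is a pair, one component from each; accept when both components accept.
        a   b  
>  q0   q0  q1 
   q1   q2  q3 
   q2   q2  q4 
   q3   q3  q5 
   q4   q0  q5 
 * q5   q5  q3 
(> = start, * = accepting)

start=q0 accept=q5 q0-a->q0 q0-b->q1 q1-a->q2 q1-b->q3 q2-a->q2 q2-b->q4 q3-a->q3 q3-b->q5 q4-a->q0 q4-b->q5 q5-a->q5 q5-b->q3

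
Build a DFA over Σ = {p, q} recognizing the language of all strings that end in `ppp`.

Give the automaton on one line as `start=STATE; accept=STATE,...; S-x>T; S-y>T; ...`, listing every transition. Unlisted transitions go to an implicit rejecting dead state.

start=A; accept=D; A-p>B; A-q>A; B-p>C; B-q>A; C-p>D; C-q>A; D-p>D; D-q>A

Remember how much of `ppp` the current input suffix matches. State A means no match yet; B means the last symbol is `p`; C means the last 2 symbols are `pp`; D means the last 3 symbols are `ppp`. Only D accepts. On a mismatch, fall back to the longest proper suffix that is still a prefix of `ppp`.
       p  q 
>  A   B  A 
   B   C  A 
   C   D  A 
 * D   D  A 
(> = start, * = accepting)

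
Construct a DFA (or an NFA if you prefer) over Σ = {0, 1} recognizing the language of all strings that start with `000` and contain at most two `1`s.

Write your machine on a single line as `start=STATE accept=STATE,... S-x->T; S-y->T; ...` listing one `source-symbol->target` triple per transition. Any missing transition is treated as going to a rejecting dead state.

start=s0; accept=s4,s5,s6; s0-0->s1; s0-1->s2; s1-0->s3; s1-1->s2; s2-0->s2; s2-1->s2; s3-0->s4; s3-1->s2; s4-0->s4; s4-1->s5; s5-0->s5; s5-1->s6; s6-0->s6; s6-1->s2

Build one automaton per condition and run them in lockstep. One (5 states) tracks whether the input so far still matches the prefix `000`; the other (4 states) tracks the count of `1`s, saturating at 3. Each combined state is a pair, one component from each; accept when both components accept. After merging equivalent states the machine shrinks.
7 states suffice.
        0   1  
>  s0   s1  s2 
   s1   s3  s2 
   s2   s2  s2 
   s3   s4  s2 
 * s4   s4  s5 
 * s5   s5  s6 
 * s6   s6  s2 
(> = start, * = accepting)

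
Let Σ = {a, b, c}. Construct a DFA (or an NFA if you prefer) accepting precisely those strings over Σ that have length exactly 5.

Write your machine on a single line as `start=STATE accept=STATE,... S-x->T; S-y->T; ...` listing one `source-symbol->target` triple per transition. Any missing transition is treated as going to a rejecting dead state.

Count input length up to 6: every symbol moves from s0 toward s6, which means 'more than 5' and absorbs. Accept from {s5}.
A 7-state machine:
        a   b   c  
>  s0   s1  s1  s1 
   s1   s2  s2  s2 
   s2   s3  s3  s3 
   s3   s4  s4  s4 
   s4   s5  s5  s5 
 * s5   s6  s6  s6 
   s6   s6  s6  s6 
(> = start, * = accepting)

start=s0; accept=s5; s0-a->s1; s0-b->s1; s0-c->s1; s1-a->s2; s1-b->s2; s1-c->s2; s2-a->s3; s2-b->s3; s2-c->s3; s3-a->s4; s3-b->s4; s3-c->s4; s4-a->s5; s4-b->s5; s4-c->s5; s5-a->s6; s5-b->s6; s5-c->s6; s6-a->s6; s6-b->s6; s6-c->s6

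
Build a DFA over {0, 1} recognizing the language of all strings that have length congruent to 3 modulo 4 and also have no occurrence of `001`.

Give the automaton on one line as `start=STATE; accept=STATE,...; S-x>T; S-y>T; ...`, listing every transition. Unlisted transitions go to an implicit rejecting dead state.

start=A; accept=G,I,J; A-0>B; A-1>C; B-0>D; B-1>E; C-0>F; C-1>E; D-0>G; D-1>H; E-0>I; E-1>J; F-0>G; F-1>J; G-0>K; G-1>H; H-0>H; H-1>H; I-0>K; I-1>A; J-0>L; J-1>A; K-0>M; K-1>H; L-0>M; L-1>C; M-0>D; M-1>H

Run two small machines in parallel and take their product. One (4 states) tracks the input length modulo 4; the other (4 states) tracks partial matches of the forbidden pattern `001`. Each combined state is a pair, one component from each; accept when both components accept. Minimizing collapses redundant product states.
A 13-state machine:
       0  1 
>  A   B  C 
   B   D  E 
   C   F  E 
   D   G  H 
   E   I  J 
   F   G  J 
 * G   K  H 
   H   H  H 
 * I   K  A 
 * J   L  A 
   K   M  H 
   L   M  C 
   M   D  H 
(> = start, * = accepting)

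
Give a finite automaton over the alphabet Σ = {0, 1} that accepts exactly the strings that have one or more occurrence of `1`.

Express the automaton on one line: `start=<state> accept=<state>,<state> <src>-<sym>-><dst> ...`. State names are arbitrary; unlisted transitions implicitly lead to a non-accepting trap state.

start=s0 accept=s1,s2 s0-0->s0 s0-1->s1 s1-0->s1 s1-1->s2 s2-0->s2 s2-1->s2

Count `1`s, saturating at 2: state s0 means no `1` yet, s1 means one `1` seen, s2 means more than one. Each `1` increments (capped at s2); other symbols loop. Accept from {s1, s2}.
        0   1  
>  s0   s0  s1 
 * s1   s1  s2 
 * s2   s2  s2 
(> = start, * = accepting)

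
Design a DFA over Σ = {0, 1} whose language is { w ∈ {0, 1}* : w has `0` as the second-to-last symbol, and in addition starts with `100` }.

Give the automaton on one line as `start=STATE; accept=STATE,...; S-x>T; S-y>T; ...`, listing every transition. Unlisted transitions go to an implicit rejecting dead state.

Handle the two conditions separately and then intersect. One (7 states) tracks the last 2 symbols read; the other (5 states) tracks whether the input so far still matches the prefix `100`. Each combined state is a pair, one component from each; accept when both components accept. After merging equivalent states the machine shrinks.
        0   1  
>  S0   S1  S2 
   S1   S1  S1 
   S2   S3  S1 
   S3   S4  S1 
 * S4   S4  S5 
 * S5   S6  S7 
   S6   S4  S5 
   S7   S6  S7 
(> = start, * = accepting)

start=S0; accept=S4,S5; S0-0>S1; S0-1>S2; S1-0>S1; S1-1>S1; S2-0>S3; S2-1>S1; S3-0>S4; S3-1>S1; S4-0>S4; S4-1>S5; S5-0>S6; S5-1>S7; S6-0>S4; S6-1>S5; S7-0>S6; S7-1>S7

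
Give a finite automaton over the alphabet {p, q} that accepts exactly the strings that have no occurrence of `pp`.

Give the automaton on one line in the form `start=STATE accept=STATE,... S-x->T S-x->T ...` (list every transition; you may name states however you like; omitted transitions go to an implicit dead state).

Track partial matches of the forbidden pattern `pp`. State S2 is a dead state reached once `pp` has occurred; every other state accepts. S0 means no part of `pp` is currently matched.
With 3 states:
        p   q  
>* S0   S1  S0 
 * S1   S2  S0 
   S2   S2  S2 
(> = start, * = accepting)

start=S0 accept=S0,S1 S0-p->S1 S0-q->S0 S1-p->S2 S1-q->S0 S2-p->S2 S2-q->S2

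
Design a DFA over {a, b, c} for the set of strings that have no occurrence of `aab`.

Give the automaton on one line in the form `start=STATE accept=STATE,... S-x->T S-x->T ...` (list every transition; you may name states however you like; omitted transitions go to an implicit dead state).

This is the complement of 'contains `aab`'. Use the same substring-matching states — S0 through S3 holding how much of `aab` has just been matched — but flip the accepting set: everything except the trap S3 accepts.
With 4 states:
        a   b   c  
>* S0   S1  S0  S0 
 * S1   S2  S0  S0 
 * S2   S2  S3  S0 
   S3   S3  S3  S3 
(> = start, * = accepting)

start=S0 accept=S0,S1,S2 S0-a->S1 S0-b->S0 S0-c->S0 S1-a->S2 S1-b->S0 S1-c->S0 S2-a->S2 S2-b->S3 S2-c->S0 S3-a->S3 S3-b->S3 S3-c->S3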